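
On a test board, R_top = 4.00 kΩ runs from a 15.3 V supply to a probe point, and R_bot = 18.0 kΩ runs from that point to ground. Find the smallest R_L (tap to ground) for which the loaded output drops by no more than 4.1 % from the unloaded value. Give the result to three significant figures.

R_L(min) ≈ 76.5 kΩ

Output resistance R_th = R_top‖R_bot = (4.00 × 18.0)/22.00 = 3.273 kΩ.
The fractional drop is R_th/(R_th + R_L); requiring this ≤ 0.0410 gives R_L ≥ R_th(1/0.0410 − 1) = 3.273 × 23.39 = 76.5 kΩ.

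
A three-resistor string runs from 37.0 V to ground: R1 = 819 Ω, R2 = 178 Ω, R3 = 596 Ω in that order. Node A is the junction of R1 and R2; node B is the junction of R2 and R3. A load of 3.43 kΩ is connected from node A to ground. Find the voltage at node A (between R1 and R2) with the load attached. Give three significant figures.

V ≈ 16.1 V

Below node A the series string R2+R3 = 774.0 Ω sits in parallel with the 3430 Ω load: 631.5 Ω.
V_A = 37.0 × 631.5/(819 + 631.5) = 16.1 V.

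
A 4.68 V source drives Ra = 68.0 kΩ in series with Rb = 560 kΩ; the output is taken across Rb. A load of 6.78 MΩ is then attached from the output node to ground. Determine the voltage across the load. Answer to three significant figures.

The load sits in parallel with Rb: Rb‖R_L = (560 × 6780) / (560 + 6780) = 517.3 kΩ.
V_out = 4.68 × 517.3 / (68.0 + 517.3) = 4.68 × 517.3/585.3 = 4.14 V.
(Unloaded it would have been 4.17 V.)

V_out ≈ 4.14 V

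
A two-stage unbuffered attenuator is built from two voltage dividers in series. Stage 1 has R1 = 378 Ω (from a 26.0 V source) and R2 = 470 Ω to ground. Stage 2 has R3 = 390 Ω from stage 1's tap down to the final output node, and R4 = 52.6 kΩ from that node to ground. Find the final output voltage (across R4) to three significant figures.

V_out ≈ 14.2 V

Stage 2 presents R3+R4 = 52990 Ω as a load on stage 1's tap.
Stage 1's lower leg becomes R2‖(R3+R4) = 465.9 Ω, so V_mid = 26.0 × 465.9/843.9 = 14.35 V.
Stage 2 is itself unloaded: V_out = V_mid × R4/(R3+R4) = 14.35 × 52600/52990 = 14.2 V.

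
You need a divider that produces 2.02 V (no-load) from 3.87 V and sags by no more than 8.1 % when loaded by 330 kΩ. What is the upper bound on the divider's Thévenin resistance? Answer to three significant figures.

R_th ≤ 29.1 kΩ

Loading drop = R_th/(R_th + R_L) ≤ 0.0810, so R_th ≤ R_L · ε/(1−ε) = 330 kΩ × 0.0810/0.9190 = 29.1 kΩ.
(Any R1, R2 with R2/(R1+R2) = 0.522 and R1‖R2 ≤ 29.1 kΩ will meet the spec.)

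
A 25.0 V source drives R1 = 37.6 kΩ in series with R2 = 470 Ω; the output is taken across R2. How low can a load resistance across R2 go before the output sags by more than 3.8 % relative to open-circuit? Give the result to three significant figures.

Output resistance R_th = R1‖R2 = (37600 × 470)/38070 = 464.2 Ω.
The fractional drop is R_th/(R_th + R_L); requiring this ≤ 0.0380 gives R_L ≥ R_th(1/0.0380 − 1) = 464.2 × 25.32 = 11.8 kΩ.

R_L(min) ≈ 11.8 kΩ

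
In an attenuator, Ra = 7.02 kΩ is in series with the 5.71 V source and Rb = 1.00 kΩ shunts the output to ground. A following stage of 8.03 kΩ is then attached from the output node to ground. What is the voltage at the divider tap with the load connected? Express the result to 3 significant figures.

The load sits in parallel with Rb: Rb‖R_L = (1.00 × 8.03) / (1.00 + 8.03) = 0.8893 kΩ.
V_out = 5.71 × 0.8893 / (7.02 + 0.8893) = 5.71 × 0.8893/7.909 = 0.642 V.
(Unloaded it would have been 0.712 V.)

V_out ≈ 0.642 V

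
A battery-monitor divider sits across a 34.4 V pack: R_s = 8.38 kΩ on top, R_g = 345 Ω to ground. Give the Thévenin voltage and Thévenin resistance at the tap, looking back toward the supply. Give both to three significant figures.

V_th = 1.36 V, R_th = 331 Ω

V_th is the open-circuit tap voltage: 34.4 × 345/(8380 + 345) = 1.36 V.
With the supply zeroed, R_s and R_g appear in parallel from the tap: R_th = R_s‖R_g = (8380 × 345)/8725 = 331 Ω.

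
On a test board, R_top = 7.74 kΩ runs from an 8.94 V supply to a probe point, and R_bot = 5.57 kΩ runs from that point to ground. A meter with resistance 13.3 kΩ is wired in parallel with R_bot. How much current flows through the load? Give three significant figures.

R_bot‖R_L = 3.926 kΩ; V_out = 8.94 × 3.926/11.67 = 3.009 V.
I_L = V_out / R_L = 3.009 / 13.3 kΩ = 0.226 mA.

I_L ≈ 0.226 mA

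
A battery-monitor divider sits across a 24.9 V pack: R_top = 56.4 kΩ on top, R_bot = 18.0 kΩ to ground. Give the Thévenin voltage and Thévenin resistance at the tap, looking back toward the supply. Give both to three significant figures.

V_th = 6.02 V, R_th = 13.6 kΩ

V_th is the open-circuit tap voltage: 24.9 × 18.0/(56.4 + 18.0) = 6.02 V.
With the supply zeroed, R_top and R_bot appear in parallel from the tap: R_th = R_top‖R_bot = (56.4 × 18.0)/74.40 = 13.6 kΩ.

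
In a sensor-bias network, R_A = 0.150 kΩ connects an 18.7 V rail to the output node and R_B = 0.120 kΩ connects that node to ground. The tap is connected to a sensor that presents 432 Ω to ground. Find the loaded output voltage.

The load sits in parallel with R_B: R_B‖R_L = (120 × 432) / (120 + 432) = 93.91 Ω.
V_out = 18.7 × 93.91 / (150 + 93.91) = 18.7 × 93.91/243.9 = 7.20 V.

V_out ≈ 7.20 V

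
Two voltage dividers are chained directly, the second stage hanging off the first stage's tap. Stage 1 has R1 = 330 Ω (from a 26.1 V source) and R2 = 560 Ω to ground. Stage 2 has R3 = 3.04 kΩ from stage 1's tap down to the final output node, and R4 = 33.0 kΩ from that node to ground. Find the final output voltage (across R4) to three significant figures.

Stage 2 presents R3+R4 = 36040 Ω as a load on stage 1's tap.
Stage 1's lower leg becomes R2‖(R3+R4) = 551.4 Ω, so V_mid = 26.1 × 551.4/881.4 = 16.33 V.
Stage 2 is itself unloaded: V_out = V_mid × R4/(R3+R4) = 16.33 × 33000/36040 = 15.0 V.

V_out ≈ 15.0 V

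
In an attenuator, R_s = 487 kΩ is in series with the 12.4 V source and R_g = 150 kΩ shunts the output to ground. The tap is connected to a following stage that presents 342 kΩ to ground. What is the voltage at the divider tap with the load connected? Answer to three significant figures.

V_out ≈ 2.19 V

The load sits in parallel with R_g: R_g‖R_L = (150 × 342) / (150 + 342) = 104.3 kΩ.
V_out = 12.4 × 104.3 / (487 + 104.3) = 12.4 × 104.3/591.3 = 2.19 V.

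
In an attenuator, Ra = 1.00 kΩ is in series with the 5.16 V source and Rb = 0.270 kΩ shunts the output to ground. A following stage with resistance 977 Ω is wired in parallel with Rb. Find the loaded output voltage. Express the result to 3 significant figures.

The load sits in parallel with Rb: Rb‖R_L = (270 × 977) / (270 + 977) = 211.5 Ω.
V_out = 5.16 × 211.5 / (1000 + 211.5) = 5.16 × 211.5/1212 = 0.901 V.
(Unloaded it would have been 1.10 V.)

V_out ≈ 0.901 V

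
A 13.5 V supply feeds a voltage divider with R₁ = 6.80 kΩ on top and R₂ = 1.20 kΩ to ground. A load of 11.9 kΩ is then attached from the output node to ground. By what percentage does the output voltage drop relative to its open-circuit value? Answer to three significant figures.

7.89 %

The divider's output (Thévenin) resistance is R₁‖R₂ = 1.020 kΩ.
Fractional drop under load = R_th/(R_th + R_L) = 1.020 / (1.020 + 11.9) = 0.07895.
So the output falls by 7.89 %.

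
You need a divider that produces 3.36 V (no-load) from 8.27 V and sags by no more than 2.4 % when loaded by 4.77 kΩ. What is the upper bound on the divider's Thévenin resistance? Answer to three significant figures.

Loading drop = R_th/(R_th + R_L) ≤ 0.0240, so R_th ≤ R_L · ε/(1−ε) = 4.77 kΩ × 0.0240/0.9760 = 117 Ω.
(Any R1, R2 with R2/(R1+R2) = 0.406 and R1‖R2 ≤ 117 Ω will meet the spec.)

R_th ≤ 117 Ω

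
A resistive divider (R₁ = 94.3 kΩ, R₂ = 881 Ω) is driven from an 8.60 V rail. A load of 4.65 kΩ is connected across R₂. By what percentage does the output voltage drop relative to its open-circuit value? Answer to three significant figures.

Unloaded V = 8.60 × 881/95180 = 0.07960 V.
Loaded: R₂‖R_L = 740.7 Ω, giving V = 8.60 × 740.7/95040 = 0.06702 V.
Drop = (0.07960 − 0.06702) / 0.07960 = 15.8 %.

15.8 %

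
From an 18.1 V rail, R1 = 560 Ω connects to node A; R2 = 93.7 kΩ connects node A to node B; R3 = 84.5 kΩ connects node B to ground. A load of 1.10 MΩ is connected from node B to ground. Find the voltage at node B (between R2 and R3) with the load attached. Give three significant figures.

At node B, R3 is in parallel with the load: R3‖R_L = 78470 Ω.
Below node A the resistance is R2 + (R3‖R_L) = 172200 Ω, so V_A = 18.1 × 172200/172700 = 18.04 V.
Then V_B = V_A × (R3‖R_L)/(R2 + R3‖R_L) = 18.04 × 78470/172200 = 8.22 V.

V ≈ 8.22 V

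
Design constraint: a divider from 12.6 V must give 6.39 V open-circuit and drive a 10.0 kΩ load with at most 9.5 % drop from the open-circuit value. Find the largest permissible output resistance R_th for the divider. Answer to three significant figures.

Loading drop = R_th/(R_th + R_L) ≤ 0.0950, so R_th ≤ R_L · ε/(1−ε) = 10.0 kΩ × 0.0950/0.9050 = 1.05 kΩ.
(Any R1, R2 with R2/(R1+R2) = 0.507 and R1‖R2 ≤ 1.05 kΩ will meet the spec.)

R_th ≤ 1.05 kΩ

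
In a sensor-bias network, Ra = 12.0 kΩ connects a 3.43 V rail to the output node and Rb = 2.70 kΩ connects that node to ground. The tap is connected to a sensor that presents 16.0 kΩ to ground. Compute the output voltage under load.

The load sits in parallel with Rb: Rb‖R_L = (2.70 × 16.0) / (2.70 + 16.0) = 2.310 kΩ.
V_out = 3.43 × 2.310 / (12.0 + 2.310) = 3.43 × 2.310/14.31 = 0.554 V.
(Unloaded it would have been 0.630 V.)

V_out ≈ 0.554 V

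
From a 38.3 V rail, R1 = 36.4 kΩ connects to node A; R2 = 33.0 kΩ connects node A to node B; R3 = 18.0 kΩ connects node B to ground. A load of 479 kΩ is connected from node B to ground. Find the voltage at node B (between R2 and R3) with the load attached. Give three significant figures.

V ≈ 7.66 V

At node B, R3 is in parallel with the load: R3‖R_L = 17.35 kΩ.
Below node A the resistance is R2 + (R3‖R_L) = 50.35 kΩ, so V_A = 38.3 × 50.35/86.75 = 22.23 V.
Then V_B = V_A × (R3‖R_L)/(R2 + R3‖R_L) = 22.23 × 17.35/50.35 = 7.66 V.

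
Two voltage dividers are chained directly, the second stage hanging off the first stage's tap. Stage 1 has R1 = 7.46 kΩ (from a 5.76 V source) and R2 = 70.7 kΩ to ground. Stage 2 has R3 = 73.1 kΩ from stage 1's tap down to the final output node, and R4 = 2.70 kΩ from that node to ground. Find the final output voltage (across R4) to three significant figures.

Stage 2 presents R3+R4 = 75.80 kΩ as a load on stage 1's tap.
Stage 1's lower leg becomes R2‖(R3+R4) = 36.58 kΩ, so V_mid = 5.76 × 36.58/44.04 = 4.784 V.
Stage 2 is itself unloaded: V_out = V_mid × R4/(R3+R4) = 4.784 × 2.70/75.80 = 0.170 V.

V_out ≈ 0.170 V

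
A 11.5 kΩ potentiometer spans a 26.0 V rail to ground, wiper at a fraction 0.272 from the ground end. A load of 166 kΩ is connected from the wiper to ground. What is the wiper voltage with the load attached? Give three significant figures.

The wiper splits the pot into (1−α)R = 8.372 kΩ above and αR = 3.128 kΩ below.
Lower section ‖ load = 3.070 kΩ.
V_wiper = 26.0 × 3.070/(8.372 + 3.070) = 6.98 V.

V ≈ 6.98 V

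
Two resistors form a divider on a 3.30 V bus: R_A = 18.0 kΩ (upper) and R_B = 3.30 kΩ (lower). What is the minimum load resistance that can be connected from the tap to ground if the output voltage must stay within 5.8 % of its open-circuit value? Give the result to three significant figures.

R_L(min) ≈ 45.3 kΩ

Output resistance R_th = R_A‖R_B = (18.0 × 3.30)/21.30 = 2.789 kΩ.
The fractional drop is R_th/(R_th + R_L); requiring this ≤ 0.0580 gives R_L ≥ R_th(1/0.0580 − 1) = 2.789 × 16.24 = 45.3 kΩ.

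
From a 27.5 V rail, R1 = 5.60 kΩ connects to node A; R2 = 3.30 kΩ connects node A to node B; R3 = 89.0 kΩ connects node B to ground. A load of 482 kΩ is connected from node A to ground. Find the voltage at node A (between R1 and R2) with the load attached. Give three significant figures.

V ≈ 25.6 V

Below node A the series string R2+R3 = 92.30 kΩ sits in parallel with the 482 kΩ load: 77.47 kΩ.
V_A = 27.5 × 77.47/(5.60 + 77.47) = 25.6 V.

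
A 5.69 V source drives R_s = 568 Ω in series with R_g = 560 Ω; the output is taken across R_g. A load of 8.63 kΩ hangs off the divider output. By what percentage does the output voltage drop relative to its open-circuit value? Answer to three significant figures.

3.16 %

The divider's output (Thévenin) resistance is R_s‖R_g = 282.0 Ω.
Fractional drop under load = R_th/(R_th + R_L) = 282.0 / (282.0 + 8630) = 0.03164.
So the output falls by 3.16 %.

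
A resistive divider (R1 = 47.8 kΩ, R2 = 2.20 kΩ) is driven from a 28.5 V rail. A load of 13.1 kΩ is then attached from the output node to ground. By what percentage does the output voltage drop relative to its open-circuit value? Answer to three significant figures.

The divider's output (Thévenin) resistance is R1‖R2 = 2.103 kΩ.
Fractional drop under load = R_th/(R_th + R_L) = 2.103 / (2.103 + 13.1) = 0.1383.
So the output falls by 13.8 %.

13.8 %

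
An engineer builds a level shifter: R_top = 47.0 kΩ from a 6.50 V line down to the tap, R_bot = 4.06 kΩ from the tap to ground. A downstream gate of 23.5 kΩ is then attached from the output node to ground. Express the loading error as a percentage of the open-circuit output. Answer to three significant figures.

The divider's output (Thévenin) resistance is R_top‖R_bot = 3.737 kΩ.
Fractional drop under load = R_th/(R_th + R_L) = 3.737 / (3.737 + 23.5) = 0.1372.
So the output falls by 13.7 %.

13.7 %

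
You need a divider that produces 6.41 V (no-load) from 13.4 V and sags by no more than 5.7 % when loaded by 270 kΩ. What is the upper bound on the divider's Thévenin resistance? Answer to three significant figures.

Loading drop = R_th/(R_th + R_L) ≤ 0.0570, so R_th ≤ R_L · ε/(1−ε) = 270 kΩ × 0.0570/0.9430 = 16.3 kΩ.

R_th ≤ 16.3 kΩ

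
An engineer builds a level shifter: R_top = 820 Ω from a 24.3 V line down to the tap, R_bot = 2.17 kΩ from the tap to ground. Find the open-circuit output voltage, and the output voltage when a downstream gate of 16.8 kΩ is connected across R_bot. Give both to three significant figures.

Open-circuit: V = 24.3 × 2170/(820 + 2170) = 17.6 V.
With the load, R_bot becomes R_bot‖R_L = 1922 Ω, so V = 24.3 × 1922/2742 = 17.0 V.

Unloaded: 17.6 V; loaded: 17.0 V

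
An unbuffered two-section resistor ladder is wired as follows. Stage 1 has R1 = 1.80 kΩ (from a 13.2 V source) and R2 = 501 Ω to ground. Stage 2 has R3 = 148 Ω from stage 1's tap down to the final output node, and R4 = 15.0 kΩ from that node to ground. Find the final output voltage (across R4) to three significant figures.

Stage 2 presents R3+R4 = 15150 Ω as a load on stage 1's tap.
Stage 1's lower leg becomes R2‖(R3+R4) = 485.0 Ω, so V_mid = 13.2 × 485.0/2285 = 2.802 V.
Stage 2 is itself unloaded: V_out = V_mid × R4/(R3+R4) = 2.802 × 15000/15150 = 2.77 V.

V_out ≈ 2.77 V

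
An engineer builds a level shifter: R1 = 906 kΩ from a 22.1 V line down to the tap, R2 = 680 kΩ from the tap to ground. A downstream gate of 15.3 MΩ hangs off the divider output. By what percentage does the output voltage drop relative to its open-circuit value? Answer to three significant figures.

2.48 %

The divider's output (Thévenin) resistance is R1‖R2 = 388.4 kΩ.
Fractional drop under load = R_th/(R_th + R_L) = 388.4 / (388.4 + 15300) = 0.02476.
So the output falls by 2.48 %.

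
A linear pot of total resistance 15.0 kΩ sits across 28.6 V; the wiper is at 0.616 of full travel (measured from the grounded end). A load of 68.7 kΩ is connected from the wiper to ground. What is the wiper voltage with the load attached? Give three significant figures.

The wiper splits the pot into (1−α)R = 5.760 kΩ above and αR = 9.240 kΩ below.
Lower section ‖ load = 8.145 kΩ.
V_wiper = 28.6 × 8.145/(5.760 + 8.145) = 16.8 V.

V ≈ 16.8 V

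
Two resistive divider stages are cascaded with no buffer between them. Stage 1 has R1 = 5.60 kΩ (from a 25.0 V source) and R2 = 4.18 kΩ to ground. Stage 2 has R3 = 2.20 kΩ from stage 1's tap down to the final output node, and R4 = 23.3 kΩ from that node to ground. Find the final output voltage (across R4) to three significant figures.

Stage 2 presents R3+R4 = 25.50 kΩ as a load on stage 1's tap.
Stage 1's lower leg becomes R2‖(R3+R4) = 3.591 kΩ, so V_mid = 25.0 × 3.591/9.191 = 9.768 V.
Stage 2 is itself unloaded: V_out = V_mid × R4/(R3+R4) = 9.768 × 23.3/25.50 = 8.93 V.

V_out ≈ 8.93 V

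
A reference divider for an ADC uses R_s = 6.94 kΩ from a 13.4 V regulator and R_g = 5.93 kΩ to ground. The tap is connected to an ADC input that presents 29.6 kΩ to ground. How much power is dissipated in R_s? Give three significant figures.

Total resistance from the source is R_s + (R_g‖R_L) = 11.88 kΩ, so I = 13.4/11.88 kΩ = 1.128 mA.
P = I²·R_s = (1.128 mA)² × 6.94 kΩ = 8.83 mW.

P ≈ 8.83 mW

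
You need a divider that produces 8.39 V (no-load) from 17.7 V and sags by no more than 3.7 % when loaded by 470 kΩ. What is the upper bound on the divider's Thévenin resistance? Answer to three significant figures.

R_th ≤ 18.1 kΩ

Loading drop = R_th/(R_th + R_L) ≤ 0.0370, so R_th ≤ R_L · ε/(1−ε) = 470 kΩ × 0.0370/0.9630 = 18.1 kΩ.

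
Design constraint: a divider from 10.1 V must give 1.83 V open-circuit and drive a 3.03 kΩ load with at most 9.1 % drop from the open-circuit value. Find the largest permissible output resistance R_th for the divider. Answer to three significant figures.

R_th ≤ 303 Ω

Loading drop = R_th/(R_th + R_L) ≤ 0.0910, so R_th ≤ R_L · ε/(1−ε) = 3.03 kΩ × 0.0910/0.9090 = 303 Ω.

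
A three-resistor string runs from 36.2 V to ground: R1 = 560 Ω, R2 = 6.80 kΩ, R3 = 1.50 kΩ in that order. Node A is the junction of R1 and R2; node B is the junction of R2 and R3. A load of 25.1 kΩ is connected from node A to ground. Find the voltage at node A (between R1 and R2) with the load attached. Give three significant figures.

Below node A the series string R2+R3 = 8300 Ω sits in parallel with the 25100 Ω load: 6237 Ω.
V_A = 36.2 × 6237/(560 + 6237) = 33.2 V.

V ≈ 33.2 V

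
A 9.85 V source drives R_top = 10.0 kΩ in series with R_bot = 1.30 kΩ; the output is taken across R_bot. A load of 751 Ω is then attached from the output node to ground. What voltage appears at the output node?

The load sits in parallel with R_bot: R_bot‖R_L = (1300 × 751) / (1300 + 751) = 476.0 Ω.
V_out = 9.85 × 476.0 / (10000 + 476.0) = 9.85 × 476.0/10480 = 0.448 V.

V_out ≈ 0.448 V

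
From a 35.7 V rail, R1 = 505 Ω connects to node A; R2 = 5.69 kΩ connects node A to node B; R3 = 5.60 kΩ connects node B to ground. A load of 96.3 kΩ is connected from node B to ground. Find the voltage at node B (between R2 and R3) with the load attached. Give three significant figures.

At node B, R3 is in parallel with the load: R3‖R_L = 5292 Ω.
Below node A the resistance is R2 + (R3‖R_L) = 10980 Ω, so V_A = 35.7 × 10980/11490 = 34.13 V.
Then V_B = V_A × (R3‖R_L)/(R2 + R3‖R_L) = 34.13 × 5292/10980 = 16.4 V.

V ≈ 16.4 V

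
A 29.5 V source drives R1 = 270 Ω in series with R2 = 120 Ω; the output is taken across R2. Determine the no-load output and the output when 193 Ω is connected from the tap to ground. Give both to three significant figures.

Open-circuit: V = 29.5 × 120/(270 + 120) = 9.08 V.
With the load, R2 becomes R2‖R_L = 73.99 Ω, so V = 29.5 × 73.99/344.0 = 6.35 V.

Unloaded: 9.08 V; loaded: 6.35 V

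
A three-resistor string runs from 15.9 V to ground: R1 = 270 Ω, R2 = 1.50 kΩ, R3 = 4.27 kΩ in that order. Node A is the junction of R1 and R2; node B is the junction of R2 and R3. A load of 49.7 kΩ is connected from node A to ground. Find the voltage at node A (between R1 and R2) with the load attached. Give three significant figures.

V ≈ 15.1 V

Below node A the series string R2+R3 = 5770 Ω sits in parallel with the 49700 Ω load: 5170 Ω.
V_A = 15.9 × 5170/(270 + 5170) = 15.1 V.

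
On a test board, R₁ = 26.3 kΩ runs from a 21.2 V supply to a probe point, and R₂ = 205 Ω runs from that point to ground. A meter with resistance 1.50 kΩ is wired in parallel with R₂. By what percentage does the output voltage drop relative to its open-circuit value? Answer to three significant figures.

Unloaded V = 21.2 × 205/26500 = 0.16397 V.
Loaded: R₂‖R_L = 180.4 Ω, giving V = 21.2 × 180.4/26480 = 0.14439 V.
Drop = (0.16397 − 0.14439) / 0.16397 = 11.9 %.

11.9 %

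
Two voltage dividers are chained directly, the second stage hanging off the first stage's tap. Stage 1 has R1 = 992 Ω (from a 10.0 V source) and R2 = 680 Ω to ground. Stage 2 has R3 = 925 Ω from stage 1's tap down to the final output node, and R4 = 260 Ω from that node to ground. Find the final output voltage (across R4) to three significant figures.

V_out ≈ 0.666 V

Stage 2 presents R3+R4 = 1185 Ω as a load on stage 1's tap.
Stage 1's lower leg becomes R2‖(R3+R4) = 432.1 Ω, so V_mid = 10.0 × 432.1/1424 = 3.034 V.
Stage 2 is itself unloaded: V_out = V_mid × R4/(R3+R4) = 3.034 × 260/1185 = 0.666 V.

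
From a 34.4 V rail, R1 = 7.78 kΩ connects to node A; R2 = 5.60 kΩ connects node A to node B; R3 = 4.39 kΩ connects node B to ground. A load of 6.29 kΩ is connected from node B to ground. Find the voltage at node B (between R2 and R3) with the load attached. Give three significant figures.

At node B, R3 is in parallel with the load: R3‖R_L = 2.585 kΩ.
Below node A the resistance is R2 + (R3‖R_L) = 8.185 kΩ, so V_A = 34.4 × 8.185/15.97 = 17.64 V.
Then V_B = V_A × (R3‖R_L)/(R2 + R3‖R_L) = 17.64 × 2.585/8.185 = 5.57 V.

V ≈ 5.57 V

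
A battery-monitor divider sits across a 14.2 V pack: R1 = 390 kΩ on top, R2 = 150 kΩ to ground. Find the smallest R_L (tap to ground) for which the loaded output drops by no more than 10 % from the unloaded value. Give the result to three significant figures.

Output resistance R_th = R1‖R2 = (390 × 150)/540.0 = 108.3 kΩ.
The fractional drop is R_th/(R_th + R_L); requiring this ≤ 0.100 gives R_L ≥ R_th(1/0.100 − 1) = 108.3 × 9.000 = 975 kΩ.

R_L(min) ≈ 975 kΩ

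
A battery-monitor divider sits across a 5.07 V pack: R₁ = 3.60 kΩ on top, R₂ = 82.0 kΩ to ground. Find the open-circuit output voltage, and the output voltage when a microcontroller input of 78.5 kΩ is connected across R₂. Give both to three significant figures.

Unloaded: 4.86 V; loaded: 4.65 V

Open-circuit: V = 5.07 × 82.0/(3.60 + 82.0) = 4.86 V.
With the load, R₂ becomes R₂‖R_L = 40.11 kΩ, so V = 5.07 × 40.11/43.71 = 4.65 V.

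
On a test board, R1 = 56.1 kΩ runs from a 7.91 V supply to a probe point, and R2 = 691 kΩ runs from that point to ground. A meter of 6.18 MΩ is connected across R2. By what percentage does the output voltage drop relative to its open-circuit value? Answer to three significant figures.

0.833 %

The divider's output (Thévenin) resistance is R1‖R2 = 51.89 kΩ.
Fractional drop under load = R_th/(R_th + R_L) = 51.89 / (51.89 + 6180) = 0.008326.
So the output falls by 0.833 %.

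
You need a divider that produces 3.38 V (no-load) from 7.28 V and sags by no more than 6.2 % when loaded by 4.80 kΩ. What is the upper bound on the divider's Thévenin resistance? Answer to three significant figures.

R_th ≤ 317 Ω

Loading drop = R_th/(R_th + R_L) ≤ 0.0620, so R_th ≤ R_L · ε/(1−ε) = 4.80 kΩ × 0.0620/0.9380 = 317 Ω.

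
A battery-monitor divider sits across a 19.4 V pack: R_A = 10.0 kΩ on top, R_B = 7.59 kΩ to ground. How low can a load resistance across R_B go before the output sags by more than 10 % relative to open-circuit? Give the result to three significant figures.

R_L(min) ≈ 38.8 kΩ

Output resistance R_th = R_A‖R_B = (10.0 × 7.59)/17.59 = 4.315 kΩ.
The fractional drop is R_th/(R_th + R_L); requiring this ≤ 0.100 gives R_L ≥ R_th(1/0.100 − 1) = 4.315 × 9.000 = 38.8 kΩ.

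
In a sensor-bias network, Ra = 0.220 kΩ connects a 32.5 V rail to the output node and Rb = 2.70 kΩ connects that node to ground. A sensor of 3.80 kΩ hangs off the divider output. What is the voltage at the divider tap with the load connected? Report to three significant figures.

V_out ≈ 28.5 V

The load sits in parallel with Rb: Rb‖R_L = (2700 × 3800) / (2700 + 3800) = 1578 Ω.
V_out = 32.5 × 1578 / (220 + 1578) = 32.5 × 1578/1798 = 28.5 V.
(Unloaded it would have been 30.1 V.)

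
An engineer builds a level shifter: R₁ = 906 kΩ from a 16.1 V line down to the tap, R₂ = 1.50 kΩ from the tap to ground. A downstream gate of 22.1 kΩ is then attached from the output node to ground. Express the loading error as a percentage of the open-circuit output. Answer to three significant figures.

6.35 %

The divider's output (Thévenin) resistance is R₁‖R₂ = 1.498 kΩ.
Fractional drop under load = R_th/(R_th + R_L) = 1.498 / (1.498 + 22.1) = 0.06346.
So the output falls by 6.35 %.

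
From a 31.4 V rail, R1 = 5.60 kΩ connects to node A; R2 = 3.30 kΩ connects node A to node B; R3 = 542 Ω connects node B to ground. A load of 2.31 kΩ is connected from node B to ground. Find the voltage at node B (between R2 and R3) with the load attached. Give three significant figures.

V ≈ 1.48 V

At node B, R3 is in parallel with the load: R3‖R_L = 439.0 Ω.
Below node A the resistance is R2 + (R3‖R_L) = 3739 Ω, so V_A = 31.4 × 3739/9339 = 12.57 V.
Then V_B = V_A × (R3‖R_L)/(R2 + R3‖R_L) = 12.57 × 439.0/3739 = 1.48 V.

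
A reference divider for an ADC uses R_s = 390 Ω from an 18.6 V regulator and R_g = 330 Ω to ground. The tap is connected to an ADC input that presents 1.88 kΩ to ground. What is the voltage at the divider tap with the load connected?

The load sits in parallel with R_g: R_g‖R_L = (330 × 1880) / (330 + 1880) = 280.7 Ω.
V_out = 18.6 × 280.7 / (390 + 280.7) = 18.6 × 280.7/670.7 = 7.78 V.

V_out ≈ 7.78 V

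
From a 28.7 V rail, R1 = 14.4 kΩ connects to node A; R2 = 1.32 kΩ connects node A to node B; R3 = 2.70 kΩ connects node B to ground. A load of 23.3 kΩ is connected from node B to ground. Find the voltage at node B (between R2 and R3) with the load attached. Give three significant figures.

V ≈ 3.83 V

At node B, R3 is in parallel with the load: R3‖R_L = 2.420 kΩ.
Below node A the resistance is R2 + (R3‖R_L) = 3.740 kΩ, so V_A = 28.7 × 3.740/18.14 = 5.917 V.
Then V_B = V_A × (R3‖R_L)/(R2 + R3‖R_L) = 5.917 × 2.420/3.740 = 3.83 V.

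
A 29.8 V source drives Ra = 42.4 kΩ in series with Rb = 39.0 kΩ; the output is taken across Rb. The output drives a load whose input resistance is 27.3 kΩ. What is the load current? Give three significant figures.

Rb‖R_L = 16.06 kΩ; V_out = 29.8 × 16.06/58.46 = 8.186 V.
I_L = V_out / R_L = 8.186 / 27.3 kΩ = 0.300 mA.

I_L ≈ 0.300 mA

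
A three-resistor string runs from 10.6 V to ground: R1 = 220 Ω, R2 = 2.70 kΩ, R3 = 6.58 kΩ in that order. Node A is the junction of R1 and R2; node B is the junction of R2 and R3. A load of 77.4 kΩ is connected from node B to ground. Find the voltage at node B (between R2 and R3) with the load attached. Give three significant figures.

V ≈ 7.15 V

At node B, R3 is in parallel with the load: R3‖R_L = 6064 Ω.
Below node A the resistance is R2 + (R3‖R_L) = 8764 Ω, so V_A = 10.6 × 8764/8984 = 10.34 V.
Then V_B = V_A × (R3‖R_L)/(R2 + R3‖R_L) = 10.34 × 6064/8764 = 7.15 V.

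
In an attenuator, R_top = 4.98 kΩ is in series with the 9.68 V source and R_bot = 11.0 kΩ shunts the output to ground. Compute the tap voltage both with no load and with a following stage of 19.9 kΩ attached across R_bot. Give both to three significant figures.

Unloaded: 6.66 V; loaded: 5.68 V

Open-circuit: V = 9.68 × 11.0/(4.98 + 11.0) = 6.66 V.
With the load, R_bot becomes R_bot‖R_L = 7.084 kΩ, so V = 9.68 × 7.084/12.06 = 5.68 V.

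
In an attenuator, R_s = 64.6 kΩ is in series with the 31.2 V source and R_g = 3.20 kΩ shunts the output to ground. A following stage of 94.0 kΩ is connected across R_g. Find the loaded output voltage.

V_out ≈ 1.43 V

The load sits in parallel with R_g: R_g‖R_L = (3.20 × 94.0) / (3.20 + 94.0) = 3.095 kΩ.
V_out = 31.2 × 3.095 / (64.6 + 3.095) = 31.2 × 3.095/67.69 = 1.43 V.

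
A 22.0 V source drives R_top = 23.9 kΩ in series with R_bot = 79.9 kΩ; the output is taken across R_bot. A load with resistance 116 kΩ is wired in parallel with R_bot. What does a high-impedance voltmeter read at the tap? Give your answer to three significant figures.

V_out ≈ 14.6 V

The load sits in parallel with R_bot: R_bot‖R_L = (79.9 × 116) / (79.9 + 116) = 47.31 kΩ.
V_out = 22.0 × 47.31 / (23.9 + 47.31) = 22.0 × 47.31/71.21 = 14.6 V.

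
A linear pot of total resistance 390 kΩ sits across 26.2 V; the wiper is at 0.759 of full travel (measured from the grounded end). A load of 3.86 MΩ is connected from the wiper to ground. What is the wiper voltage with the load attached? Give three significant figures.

The wiper splits the pot into (1−α)R = 93.99 kΩ above and αR = 296.0 kΩ below.
Lower section ‖ load = 274.9 kΩ.
V_wiper = 26.2 × 274.9/(93.99 + 274.9) = 19.5 V.

V ≈ 19.5 V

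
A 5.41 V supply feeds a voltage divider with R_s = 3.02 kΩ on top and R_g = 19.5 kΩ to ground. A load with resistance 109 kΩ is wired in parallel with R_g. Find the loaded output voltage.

V_out ≈ 4.57 V

The load sits in parallel with R_g: R_g‖R_L = (19.5 × 109) / (19.5 + 109) = 16.54 kΩ.
V_out = 5.41 × 16.54 / (3.02 + 16.54) = 5.41 × 16.54/19.56 = 4.57 V.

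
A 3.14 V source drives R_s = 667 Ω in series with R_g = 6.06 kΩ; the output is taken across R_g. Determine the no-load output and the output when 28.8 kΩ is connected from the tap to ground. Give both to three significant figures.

Open-circuit: V = 3.14 × 6060/(667 + 6060) = 2.83 V.
With the load, R_g becomes R_g‖R_L = 5007 Ω, so V = 3.14 × 5007/5674 = 2.77 V.

Unloaded: 2.83 V; loaded: 2.77 V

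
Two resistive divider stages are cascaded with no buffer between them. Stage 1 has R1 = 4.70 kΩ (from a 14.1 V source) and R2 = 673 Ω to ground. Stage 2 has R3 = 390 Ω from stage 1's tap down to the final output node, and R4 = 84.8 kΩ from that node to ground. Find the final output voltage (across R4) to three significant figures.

V_out ≈ 1.75 V

Stage 2 presents R3+R4 = 85190 Ω as a load on stage 1's tap.
Stage 1's lower leg becomes R2‖(R3+R4) = 667.7 Ω, so V_mid = 14.1 × 667.7/5368 = 1.754 V.
Stage 2 is itself unloaded: V_out = V_mid × R4/(R3+R4) = 1.754 × 84800/85190 = 1.75 V.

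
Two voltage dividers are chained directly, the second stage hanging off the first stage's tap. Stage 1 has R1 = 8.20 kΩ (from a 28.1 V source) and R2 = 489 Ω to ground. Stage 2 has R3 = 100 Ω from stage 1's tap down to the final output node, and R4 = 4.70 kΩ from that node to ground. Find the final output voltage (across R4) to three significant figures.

Stage 2 presents R3+R4 = 4800 Ω as a load on stage 1's tap.
Stage 1's lower leg becomes R2‖(R3+R4) = 443.8 Ω, so V_mid = 28.1 × 443.8/8644 = 1.443 V.
Stage 2 is itself unloaded: V_out = V_mid × R4/(R3+R4) = 1.443 × 4700/4800 = 1.41 V.

V_out ≈ 1.41 V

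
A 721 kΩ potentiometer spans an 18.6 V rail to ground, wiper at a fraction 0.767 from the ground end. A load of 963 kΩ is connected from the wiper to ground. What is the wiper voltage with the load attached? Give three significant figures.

V ≈ 12.6 V

The wiper splits the pot into (1−α)R = 168.0 kΩ above and αR = 553.0 kΩ below.
Lower section ‖ load = 351.3 kΩ.
V_wiper = 18.6 × 351.3/(168.0 + 351.3) = 12.6 V.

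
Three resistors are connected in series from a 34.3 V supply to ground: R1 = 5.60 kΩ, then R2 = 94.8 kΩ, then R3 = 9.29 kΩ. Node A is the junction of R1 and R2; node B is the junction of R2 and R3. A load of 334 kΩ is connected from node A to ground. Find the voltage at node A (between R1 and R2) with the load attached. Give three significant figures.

Below node A the series string R2+R3 = 104.1 kΩ sits in parallel with the 334 kΩ load: 79.36 kΩ.
V_A = 34.3 × 79.36/(5.60 + 79.36) = 32.0 V.

V ≈ 32.0 V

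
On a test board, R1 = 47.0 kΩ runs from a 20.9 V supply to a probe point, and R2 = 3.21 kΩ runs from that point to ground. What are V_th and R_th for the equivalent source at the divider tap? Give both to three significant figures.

V_th = 1.34 V, R_th = 3.00 kΩ

V_th is the open-circuit tap voltage: 20.9 × 3.21/(47.0 + 3.21) = 1.34 V.
With the supply zeroed, R1 and R2 appear in parallel from the tap: R_th = R1‖R2 = (47.0 × 3.21)/50.21 = 3.00 kΩ.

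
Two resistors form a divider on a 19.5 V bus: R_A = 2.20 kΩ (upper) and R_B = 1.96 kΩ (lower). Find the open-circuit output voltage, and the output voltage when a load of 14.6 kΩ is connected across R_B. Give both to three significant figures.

Unloaded: 9.19 V; loaded: 8.58 V

Open-circuit: V = 19.5 × 1.96/(2.20 + 1.96) = 9.19 V.
With the load, R_B becomes R_B‖R_L = 1.728 kΩ, so V = 19.5 × 1.728/3.928 = 8.58 V.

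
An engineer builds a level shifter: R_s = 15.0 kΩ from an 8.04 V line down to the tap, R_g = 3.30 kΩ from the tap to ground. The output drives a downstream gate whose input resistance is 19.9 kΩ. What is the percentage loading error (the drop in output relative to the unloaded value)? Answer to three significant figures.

12.0 %

Unloaded V = 8.04 × 3.30/18.30 = 1.4498 V.
Loaded: R_g‖R_L = 2.831 kΩ, giving V = 8.04 × 2.831/17.83 = 1.2763 V.
Drop = (1.4498 − 1.2763) / 1.4498 = 12.0 %.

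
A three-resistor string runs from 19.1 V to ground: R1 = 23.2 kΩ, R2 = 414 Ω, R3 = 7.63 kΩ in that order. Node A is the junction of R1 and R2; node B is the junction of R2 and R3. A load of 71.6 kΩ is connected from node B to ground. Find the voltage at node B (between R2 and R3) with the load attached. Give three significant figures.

V ≈ 4.32 V

At node B, R3 is in parallel with the load: R3‖R_L = 6895 Ω.
Below node A the resistance is R2 + (R3‖R_L) = 7309 Ω, so V_A = 19.1 × 7309/30510 = 4.576 V.
Then V_B = V_A × (R3‖R_L)/(R2 + R3‖R_L) = 4.576 × 6895/7309 = 4.32 V.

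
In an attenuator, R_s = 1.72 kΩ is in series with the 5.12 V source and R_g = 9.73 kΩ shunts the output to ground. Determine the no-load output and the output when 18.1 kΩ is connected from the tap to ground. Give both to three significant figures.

Open-circuit: V = 5.12 × 9.73/(1.72 + 9.73) = 4.35 V.
With the load, R_g becomes R_g‖R_L = 6.328 kΩ, so V = 5.12 × 6.328/8.048 = 4.03 V.

Unloaded: 4.35 V; loaded: 4.03 V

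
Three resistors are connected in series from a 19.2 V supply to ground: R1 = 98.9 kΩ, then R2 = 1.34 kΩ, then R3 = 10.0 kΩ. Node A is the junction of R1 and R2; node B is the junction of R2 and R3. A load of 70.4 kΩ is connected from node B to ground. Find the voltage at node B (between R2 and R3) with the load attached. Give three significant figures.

At node B, R3 is in parallel with the load: R3‖R_L = 8.756 kΩ.
Below node A the resistance is R2 + (R3‖R_L) = 10.10 kΩ, so V_A = 19.2 × 10.10/109.0 = 1.778 V.
Then V_B = V_A × (R3‖R_L)/(R2 + R3‖R_L) = 1.778 × 8.756/10.10 = 1.54 V.

V ≈ 1.54 V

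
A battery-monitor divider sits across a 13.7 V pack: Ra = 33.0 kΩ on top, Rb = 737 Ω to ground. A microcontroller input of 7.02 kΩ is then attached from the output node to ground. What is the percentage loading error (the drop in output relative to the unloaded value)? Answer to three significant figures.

Unloaded V = 13.7 × 737/33740 = 0.29928 V.
Loaded: Rb‖R_L = 667.0 Ω, giving V = 13.7 × 667.0/33670 = 0.27141 V.
Drop = (0.29928 − 0.27141) / 0.29928 = 9.31 %.

9.31 %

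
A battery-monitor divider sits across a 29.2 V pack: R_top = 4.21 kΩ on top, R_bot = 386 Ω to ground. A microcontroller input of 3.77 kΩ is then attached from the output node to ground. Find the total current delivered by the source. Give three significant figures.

R_bot‖R_L = 350.1 Ω, so the source sees R_top + R_bot‖R_L = 4560 Ω.
I = 29.2 V / 4560 Ω = 6.40 mA.

I ≈ 6.40 mA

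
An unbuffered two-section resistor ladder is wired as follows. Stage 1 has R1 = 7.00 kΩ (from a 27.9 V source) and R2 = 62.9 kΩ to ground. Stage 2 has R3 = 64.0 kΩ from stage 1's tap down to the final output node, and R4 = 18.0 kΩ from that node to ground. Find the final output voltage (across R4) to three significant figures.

Stage 2 presents R3+R4 = 82.00 kΩ as a load on stage 1's tap.
Stage 1's lower leg becomes R2‖(R3+R4) = 35.60 kΩ, so V_mid = 27.9 × 35.60/42.60 = 23.32 V.
Stage 2 is itself unloaded: V_out = V_mid × R4/(R3+R4) = 23.32 × 18.0/82.00 = 5.12 V.

V_out ≈ 5.12 V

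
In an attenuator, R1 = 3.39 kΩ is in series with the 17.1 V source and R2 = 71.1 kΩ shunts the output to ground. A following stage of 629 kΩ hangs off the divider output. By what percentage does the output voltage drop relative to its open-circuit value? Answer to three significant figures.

0.512 %

The divider's output (Thévenin) resistance is R1‖R2 = 3.236 kΩ.
Fractional drop under load = R_th/(R_th + R_L) = 3.236 / (3.236 + 629) = 0.005118.
So the output falls by 0.512 %.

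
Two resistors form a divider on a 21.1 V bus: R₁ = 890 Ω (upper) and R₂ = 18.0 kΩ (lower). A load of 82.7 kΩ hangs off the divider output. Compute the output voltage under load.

V_out ≈ 19.9 V

The load sits in parallel with R₂: R₂‖R_L = (18000 × 82700) / (18000 + 82700) = 14780 Ω.
V_out = 21.1 × 14780 / (890 + 14780) = 21.1 × 14780/15670 = 19.9 V.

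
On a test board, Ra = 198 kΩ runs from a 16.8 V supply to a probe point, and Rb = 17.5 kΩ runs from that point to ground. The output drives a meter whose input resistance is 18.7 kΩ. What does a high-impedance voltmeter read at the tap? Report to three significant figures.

V_out ≈ 0.734 V

The load sits in parallel with Rb: Rb‖R_L = (17.5 × 18.7) / (17.5 + 18.7) = 9.040 kΩ.
V_out = 16.8 × 9.040 / (198 + 9.040) = 16.8 × 9.040/207.0 = 0.734 V.
(Unloaded it would have been 1.36 V.)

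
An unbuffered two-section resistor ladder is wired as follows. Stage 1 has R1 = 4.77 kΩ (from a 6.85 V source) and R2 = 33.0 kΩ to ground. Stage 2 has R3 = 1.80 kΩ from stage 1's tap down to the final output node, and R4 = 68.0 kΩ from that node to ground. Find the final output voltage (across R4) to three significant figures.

Stage 2 presents R3+R4 = 69.80 kΩ as a load on stage 1's tap.
Stage 1's lower leg becomes R2‖(R3+R4) = 22.41 kΩ, so V_mid = 6.85 × 22.41/27.18 = 5.648 V.
Stage 2 is itself unloaded: V_out = V_mid × R4/(R3+R4) = 5.648 × 68.0/69.80 = 5.50 V.

V_out ≈ 5.50 V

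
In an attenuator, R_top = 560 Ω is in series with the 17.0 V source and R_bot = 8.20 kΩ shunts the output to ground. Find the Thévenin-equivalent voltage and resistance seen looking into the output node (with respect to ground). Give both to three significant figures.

V_th is the open-circuit tap voltage: 17.0 × 8200/(560 + 8200) = 15.9 V.
With the supply zeroed, R_top and R_bot appear in parallel from the tap: R_th = R_top‖R_bot = (560 × 8200)/8760 = 524 Ω.

V_th = 15.9 V, R_th = 524 Ω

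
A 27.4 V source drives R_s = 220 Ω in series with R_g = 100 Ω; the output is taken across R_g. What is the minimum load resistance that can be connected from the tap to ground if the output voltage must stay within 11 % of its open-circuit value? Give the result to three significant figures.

R_L(min) ≈ 556 Ω

Output resistance R_th = R_s‖R_g = (220 × 100)/320.0 = 68.75 Ω.
The fractional drop is R_th/(R_th + R_L); requiring this ≤ 0.110 gives R_L ≥ R_th(1/0.110 − 1) = 68.75 × 8.091 = 556 Ω.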